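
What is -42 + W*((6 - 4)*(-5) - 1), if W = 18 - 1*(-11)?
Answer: -361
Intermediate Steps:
W = 29 (W = 18 + 11 = 29)
-42 + W*((6 - 4)*(-5) - 1) = -42 + 29*((6 - 4)*(-5) - 1) = -42 + 29*(2*(-5) - 1) = -42 + 29*(-10 - 1) = -42 + 29*(-11) = -42 - 319 = -361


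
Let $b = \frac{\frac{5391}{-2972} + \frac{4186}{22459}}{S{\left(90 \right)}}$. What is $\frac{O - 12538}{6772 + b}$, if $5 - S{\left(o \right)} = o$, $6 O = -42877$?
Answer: $- \frac{335039825830450}{115265032762311} \approx -2.9067$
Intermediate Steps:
$O = - \frac{42877}{6}$ ($O = \frac{1}{6} \left(-42877\right) = - \frac{42877}{6} \approx -7146.2$)
$S{\left(o \right)} = 5 - o$
$b = \frac{108635677}{5673592580}$ ($b = \frac{\frac{5391}{-2972} + \frac{4186}{22459}}{5 - 90} = \frac{5391 \left(- \frac{1}{2972}\right) + 4186 \cdot \frac{1}{22459}}{5 - 90} = \frac{- \frac{5391}{2972} + \frac{4186}{22459}}{-85} = \left(- \frac{108635677}{66748148}\right) \left(- \frac{1}{85}\right) = \frac{108635677}{5673592580} \approx 0.019148$)
$\frac{O - 12538}{6772 + b} = \frac{- \frac{42877}{6} - 12538}{6772 + \frac{108635677}{5673592580}} = - \frac{118105}{6 \cdot \frac{38421677587437}{5673592580}} = \left(- \frac{118105}{6}\right) \frac{5673592580}{38421677587437} = - \frac{335039825830450}{115265032762311}$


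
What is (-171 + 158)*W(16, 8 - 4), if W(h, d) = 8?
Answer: -104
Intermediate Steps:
(-171 + 158)*W(16, 8 - 4) = (-171 + 158)*8 = -13*8 = -104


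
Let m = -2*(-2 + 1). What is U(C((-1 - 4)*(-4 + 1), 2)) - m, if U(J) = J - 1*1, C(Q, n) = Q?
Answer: 12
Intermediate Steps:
m = 2 (m = -2*(-1) = 2)
U(J) = -1 + J (U(J) = J - 1 = -1 + J)
U(C((-1 - 4)*(-4 + 1), 2)) - m = (-1 + (-1 - 4)*(-4 + 1)) - 1*2 = (-1 - 5*(-3)) - 2 = (-1 + 15) - 2 = 14 - 2 = 12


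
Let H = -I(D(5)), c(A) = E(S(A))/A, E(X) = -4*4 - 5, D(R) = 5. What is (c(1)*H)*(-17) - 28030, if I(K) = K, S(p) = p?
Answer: -29815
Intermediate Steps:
E(X) = -21 (E(X) = -16 - 5 = -21)
c(A) = -21/A
H = -5 (H = -1*5 = -5)
(c(1)*H)*(-17) - 28030 = (-21/1*(-5))*(-17) - 28030 = (-21*1*(-5))*(-17) - 28030 = -21*(-5)*(-17) - 28030 = 105*(-17) - 28030 = -1785 - 28030 = -29815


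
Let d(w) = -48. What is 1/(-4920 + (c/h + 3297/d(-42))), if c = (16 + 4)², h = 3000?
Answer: -240/1197253 ≈ -0.00020046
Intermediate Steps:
c = 400 (c = 20² = 400)
1/(-4920 + (c/h + 3297/d(-42))) = 1/(-4920 + (400/3000 + 3297/(-48))) = 1/(-4920 + (400*(1/3000) + 3297*(-1/48))) = 1/(-4920 + (2/15 - 1099/16)) = 1/(-4920 - 16453/240) = 1/(-1197253/240) = -240/1197253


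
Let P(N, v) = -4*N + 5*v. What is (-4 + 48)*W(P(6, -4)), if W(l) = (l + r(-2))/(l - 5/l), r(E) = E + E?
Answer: 92928/1931 ≈ 48.124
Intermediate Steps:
r(E) = 2*E
W(l) = (-4 + l)/(l - 5/l) (W(l) = (l + 2*(-2))/(l - 5/l) = (l - 4)/(l - 5/l) = (-4 + l)/(l - 5/l))
(-4 + 48)*W(P(6, -4)) = (-4 + 48)*((-4*6 + 5*(-4))*(-4 + (-4*6 + 5*(-4)))/(-5 + (-4*6 + 5*(-4))**2)) = 44*((-24 - 20)*(-4 + (-24 - 20))/(-5 + (-24 - 20)**2)) = 44*(-44*(-4 - 44)/(-5 + (-44)**2)) = 44*(-44*(-48)/(-5 + 1936)) = 44*(-44*(-48)/1931) = 44*(-44*1/1931*(-48)) = 44*(2112/1931) = 92928/1931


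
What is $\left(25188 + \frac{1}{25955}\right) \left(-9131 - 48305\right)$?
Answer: $- \frac{37549045816876}{25955} \approx -1.4467 \cdot 10^{9}$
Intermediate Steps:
$\left(25188 + \frac{1}{25955}\right) \left(-9131 - 48305\right) = \left(25188 + \frac{1}{25955}\right) \left(-57436\right) = \frac{653754541}{25955} \left(-57436\right) = - \frac{37549045816876}{25955}$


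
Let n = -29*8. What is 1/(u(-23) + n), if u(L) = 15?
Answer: -1/217 ≈ -0.0046083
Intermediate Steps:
n = -232
1/(u(-23) + n) = 1/(15 - 232) = 1/(-217) = -1/217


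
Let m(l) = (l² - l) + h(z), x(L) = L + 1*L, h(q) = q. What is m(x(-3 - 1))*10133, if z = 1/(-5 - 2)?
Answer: 5096899/7 ≈ 7.2813e+5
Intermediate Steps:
z = -⅐ (z = 1/(-7) = -⅐ ≈ -0.14286)
x(L) = 2*L (x(L) = L + L = 2*L)
m(l) = -⅐ + l² - l (m(l) = (l² - l) - ⅐ = -⅐ + l² - l)
m(x(-3 - 1))*10133 = (-⅐ + (2*(-3 - 1))² - 2*(-3 - 1))*10133 = (-⅐ + (2*(-4))² - 2*(-4))*10133 = (-⅐ + (-8)² - 1*(-8))*10133 = (-⅐ + 64 + 8)*10133 = (503/7)*10133 = 5096899/7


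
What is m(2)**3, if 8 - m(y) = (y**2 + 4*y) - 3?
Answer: -1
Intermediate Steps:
m(y) = 11 - y**2 - 4*y (m(y) = 8 - ((y**2 + 4*y) - 3) = 8 - (-3 + y**2 + 4*y) = 8 + (3 - y**2 - 4*y) = 11 - y**2 - 4*y)
m(2)**3 = (11 - 1*2**2 - 4*2)**3 = (11 - 1*4 - 8)**3 = (11 - 4 - 8)**3 = (-1)**3 = -1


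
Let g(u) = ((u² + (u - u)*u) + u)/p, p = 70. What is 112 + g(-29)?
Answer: 618/5 ≈ 123.60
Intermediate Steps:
g(u) = u/70 + u²/70 (g(u) = ((u² + (u - u)*u) + u)/70 = ((u² + 0*u) + u)*(1/70) = ((u² + 0) + u)*(1/70) = (u² + u)*(1/70) = (u + u²)*(1/70) = u/70 + u²/70)
112 + g(-29) = 112 + (1/70)*(-29)*(1 - 29) = 112 + (1/70)*(-29)*(-28) = 112 + 58/5 = 618/5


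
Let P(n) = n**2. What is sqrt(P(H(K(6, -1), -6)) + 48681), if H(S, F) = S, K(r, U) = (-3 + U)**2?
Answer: sqrt(48937) ≈ 221.22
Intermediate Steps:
sqrt(P(H(K(6, -1), -6)) + 48681) = sqrt(((-3 - 1)**2)**2 + 48681) = sqrt(((-4)**2)**2 + 48681) = sqrt(16**2 + 48681) = sqrt(256 + 48681) = sqrt(48937)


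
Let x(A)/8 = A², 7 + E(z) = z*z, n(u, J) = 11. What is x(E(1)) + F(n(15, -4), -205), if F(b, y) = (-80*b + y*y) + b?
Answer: 41444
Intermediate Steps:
E(z) = -7 + z² (E(z) = -7 + z*z = -7 + z²)
F(b, y) = y² - 79*b (F(b, y) = (-80*b + y²) + b = (y² - 80*b) + b = y² - 79*b)
x(A) = 8*A²
x(E(1)) + F(n(15, -4), -205) = 8*(-7 + 1²)² + ((-205)² - 79*11) = 8*(-7 + 1)² + (42025 - 869) = 8*(-6)² + 41156 = 8*36 + 41156 = 288 + 41156 = 41444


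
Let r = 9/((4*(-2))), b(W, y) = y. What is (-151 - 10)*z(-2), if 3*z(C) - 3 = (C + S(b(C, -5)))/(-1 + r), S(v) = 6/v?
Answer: -61663/255 ≈ -241.82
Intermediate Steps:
r = -9/8 (r = 9/(-8) = 9*(-⅛) = -9/8 ≈ -1.1250)
z(C) = 101/85 - 8*C/51 (z(C) = 1 + ((C + 6/(-5))/(-1 - 9/8))/3 = 1 + ((C + 6*(-⅕))/(-17/8))/3 = 1 + ((C - 6/5)*(-8/17))/3 = 1 + ((-6/5 + C)*(-8/17))/3 = 1 + (48/85 - 8*C/17)/3 = 1 + (16/85 - 8*C/51) = 101/85 - 8*C/51)
(-151 - 10)*z(-2) = (-151 - 10)*(101/85 - 8/51*(-2)) = -161*(101/85 + 16/51) = -161*383/255 = -61663/255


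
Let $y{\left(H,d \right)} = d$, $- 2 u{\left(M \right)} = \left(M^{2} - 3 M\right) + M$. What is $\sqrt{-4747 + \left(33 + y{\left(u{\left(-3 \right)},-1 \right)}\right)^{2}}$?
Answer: $i \sqrt{3723} \approx 61.016 i$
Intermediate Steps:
$u{\left(M \right)} = M - \frac{M^{2}}{2}$ ($u{\left(M \right)} = - \frac{\left(M^{2} - 3 M\right) + M}{2} = - \frac{M^{2} - 2 M}{2} = M - \frac{M^{2}}{2}$)
$\sqrt{-4747 + \left(33 + y{\left(u{\left(-3 \right)},-1 \right)}\right)^{2}} = \sqrt{-4747 + \left(33 - 1\right)^{2}} = \sqrt{-4747 + 32^{2}} = \sqrt{-4747 + 1024} = \sqrt{-3723} = i \sqrt{3723}$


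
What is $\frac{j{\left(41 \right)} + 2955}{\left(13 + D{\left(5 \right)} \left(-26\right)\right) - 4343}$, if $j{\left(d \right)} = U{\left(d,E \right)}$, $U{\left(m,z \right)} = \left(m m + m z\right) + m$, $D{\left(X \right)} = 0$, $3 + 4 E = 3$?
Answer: $- \frac{4677}{4330} \approx -1.0801$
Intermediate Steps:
$E = 0$ ($E = - \frac{3}{4} + \frac{1}{4} \cdot 3 = - \frac{3}{4} + \frac{3}{4} = 0$)
$U{\left(m,z \right)} = m + m^{2} + m z$ ($U{\left(m,z \right)} = \left(m^{2} + m z\right) + m = m + m^{2} + m z$)
$j{\left(d \right)} = d \left(1 + d\right)$ ($j{\left(d \right)} = d \left(1 + d + 0\right) = d \left(1 + d\right)$)
$\frac{j{\left(41 \right)} + 2955}{\left(13 + D{\left(5 \right)} \left(-26\right)\right) - 4343} = \frac{41 \left(1 + 41\right) + 2955}{\left(13 + 0 \left(-26\right)\right) - 4343} = \frac{41 \cdot 42 + 2955}{\left(13 + 0\right) - 4343} = \frac{1722 + 2955}{13 - 4343} = \frac{4677}{-4330} = 4677 \left(- \frac{1}{4330}\right) = - \frac{4677}{4330}$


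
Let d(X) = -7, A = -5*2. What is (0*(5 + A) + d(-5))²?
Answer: 49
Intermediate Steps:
A = -10
(0*(5 + A) + d(-5))² = (0*(5 - 10) - 7)² = (0*(-5) - 7)² = (0 - 7)² = (-7)² = 49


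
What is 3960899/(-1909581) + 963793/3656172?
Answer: -1404587468655/775750731548 ≈ -1.8106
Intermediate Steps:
3960899/(-1909581) + 963793/3656172 = 3960899*(-1/1909581) + 963793*(1/3656172) = -3960899/1909581 + 963793/3656172 = -1404587468655/775750731548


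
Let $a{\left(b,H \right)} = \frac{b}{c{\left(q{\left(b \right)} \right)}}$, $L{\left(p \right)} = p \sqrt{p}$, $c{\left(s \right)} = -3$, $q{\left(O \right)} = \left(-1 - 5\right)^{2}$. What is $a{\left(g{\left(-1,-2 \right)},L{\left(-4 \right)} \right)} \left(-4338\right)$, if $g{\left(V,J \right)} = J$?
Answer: $-2892$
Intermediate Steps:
$q{\left(O \right)} = 36$ ($q{\left(O \right)} = \left(-6\right)^{2} = 36$)
$L{\left(p \right)} = p^{\frac{3}{2}}$
$a{\left(b,H \right)} = - \frac{b}{3}$ ($a{\left(b,H \right)} = \frac{b}{-3} = b \left(- \frac{1}{3}\right) = - \frac{b}{3}$)
$a{\left(g{\left(-1,-2 \right)},L{\left(-4 \right)} \right)} \left(-4338\right) = \left(- \frac{1}{3}\right) \left(-2\right) \left(-4338\right) = \frac{2}{3} \left(-4338\right) = -2892$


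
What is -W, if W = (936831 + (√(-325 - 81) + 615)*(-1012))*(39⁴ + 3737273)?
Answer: -1902653068014 + 6123322568*I*√406 ≈ -1.9027e+12 + 1.2338e+11*I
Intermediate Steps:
W = 1902653068014 - 6123322568*I*√406 (W = (936831 + (√(-406) + 615)*(-1012))*(2313441 + 3737273) = (936831 + (I*√406 + 615)*(-1012))*6050714 = (936831 + (615 + I*√406)*(-1012))*6050714 = (936831 + (-622380 - 1012*I*√406))*6050714 = (314451 - 1012*I*√406)*6050714 = 1902653068014 - 6123322568*I*√406 ≈ 1.9027e+12 - 1.2338e+11*I)
-W = -(1902653068014 - 6123322568*I*√406) = -1902653068014 + 6123322568*I*√406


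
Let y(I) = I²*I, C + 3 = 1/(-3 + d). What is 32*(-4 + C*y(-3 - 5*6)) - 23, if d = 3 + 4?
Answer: 3162305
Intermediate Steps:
d = 7
C = -11/4 (C = -3 + 1/(-3 + 7) = -3 + 1/4 = -3 + ¼ = -11/4 ≈ -2.7500)
y(I) = I³
32*(-4 + C*y(-3 - 5*6)) - 23 = 32*(-4 - 11*(-3 - 5*6)³/4) - 23 = 32*(-4 - 11*(-3 - 30)³/4) - 23 = 32*(-4 - 11/4*(-33)³) - 23 = 32*(-4 - 11/4*(-35937)) - 23 = 32*(-4 + 395307/4) - 23 = 32*(395291/4) - 23 = 3162328 - 23 = 3162305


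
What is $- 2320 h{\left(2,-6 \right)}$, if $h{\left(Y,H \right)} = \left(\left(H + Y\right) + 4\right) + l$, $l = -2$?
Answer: $4640$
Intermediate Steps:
$h{\left(Y,H \right)} = 2 + H + Y$ ($h{\left(Y,H \right)} = \left(\left(H + Y\right) + 4\right) - 2 = \left(4 + H + Y\right) - 2 = 2 + H + Y$)
$- 2320 h{\left(2,-6 \right)} = - 2320 \left(2 - 6 + 2\right) = \left(-2320\right) \left(-2\right) = 4640$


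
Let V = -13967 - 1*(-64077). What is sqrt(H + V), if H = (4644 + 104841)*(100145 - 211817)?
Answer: I*sqrt(12226358810) ≈ 1.1057e+5*I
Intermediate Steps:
V = 50110 (V = -13967 + 64077 = 50110)
H = -12226408920 (H = 109485*(-111672) = -12226408920)
sqrt(H + V) = sqrt(-12226408920 + 50110) = sqrt(-12226358810) = I*sqrt(12226358810)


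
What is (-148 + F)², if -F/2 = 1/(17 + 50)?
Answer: 98366724/4489 ≈ 21913.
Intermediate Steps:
F = -2/67 (F = -2/(17 + 50) = -2/67 ≈ -0.029851)
(-148 + F)² = (-148 - 2/67)² = (-9918/67)² = 98366724/4489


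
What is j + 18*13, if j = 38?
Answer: 272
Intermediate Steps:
j + 18*13 = 38 + 18*13 = 38 + 234 = 272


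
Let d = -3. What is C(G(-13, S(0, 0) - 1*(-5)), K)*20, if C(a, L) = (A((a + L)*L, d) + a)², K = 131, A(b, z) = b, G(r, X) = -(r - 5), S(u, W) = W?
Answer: 7633887380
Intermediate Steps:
G(r, X) = 5 - r (G(r, X) = -(-5 + r) = 5 - r)
C(a, L) = (a + L*(L + a))² (C(a, L) = ((a + L)*L + a)² = ((L + a)*L + a)² = (L*(L + a) + a)² = (a + L*(L + a))²)
C(G(-13, S(0, 0) - 1*(-5)), K)*20 = ((5 - 1*(-13)) + 131*(131 + (5 - 1*(-13))))²*20 = ((5 + 13) + 131*(131 + (5 + 13)))²*20 = (18 + 131*(131 + 18))²*20 = (18 + 131*149)²*20 = (18 + 19519)²*20 = 19537²*20 = 381694369*20 = 7633887380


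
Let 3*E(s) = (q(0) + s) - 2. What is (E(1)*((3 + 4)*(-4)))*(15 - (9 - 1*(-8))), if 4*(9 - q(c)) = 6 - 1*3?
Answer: 406/3 ≈ 135.33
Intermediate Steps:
q(c) = 33/4 (q(c) = 9 - (6 - 1*3)/4 = 9 - (6 - 3)/4 = 9 - ¼*3 = 9 - ¾ = 33/4)
E(s) = 25/12 + s/3 (E(s) = ((33/4 + s) - 2)/3 = (25/4 + s)/3 = 25/12 + s/3)
(E(1)*((3 + 4)*(-4)))*(15 - (9 - 1*(-8))) = ((25/12 + (⅓)*1)*((3 + 4)*(-4)))*(15 - (9 - 1*(-8))) = ((25/12 + ⅓)*(7*(-4)))*(15 - (9 + 8)) = ((29/12)*(-28))*(15 - 1*17) = -203*(15 - 17)/3 = -203/3*(-2) = 406/3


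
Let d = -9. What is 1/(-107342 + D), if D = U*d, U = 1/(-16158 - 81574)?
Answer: -97732/10490748335 ≈ -9.3160e-6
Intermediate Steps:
U = -1/97732 (U = 1/(-97732) = -1/97732 ≈ -1.0232e-5)
D = 9/97732 (D = -1/97732*(-9) = 9/97732 ≈ 9.2089e-5)
1/(-107342 + D) = 1/(-107342 + 9/97732) = 1/(-10490748335/97732) = -97732/10490748335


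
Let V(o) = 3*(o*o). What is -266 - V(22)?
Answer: -1718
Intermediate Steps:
V(o) = 3*o**2
-266 - V(22) = -266 - 3*22**2 = -266 - 3*484 = -266 - 1*1452 = -266 - 1452 = -1718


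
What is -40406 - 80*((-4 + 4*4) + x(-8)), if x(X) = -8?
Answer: -40726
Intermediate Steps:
-40406 - 80*((-4 + 4*4) + x(-8)) = -40406 - 80*((-4 + 4*4) - 8) = -40406 - 80*((-4 + 16) - 8) = -40406 - 80*(12 - 8) = -40406 - 80*4 = -40406 - 320 = -40726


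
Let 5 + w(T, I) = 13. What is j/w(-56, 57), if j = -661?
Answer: -661/8 ≈ -82.625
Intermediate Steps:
w(T, I) = 8 (w(T, I) = -5 + 13 = 8)
j/w(-56, 57) = -661/8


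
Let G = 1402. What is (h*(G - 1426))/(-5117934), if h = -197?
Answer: -788/852989 ≈ -0.00092381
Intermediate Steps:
(h*(G - 1426))/(-5117934) = -197*(1402 - 1426)/(-5117934) = -197*(-24)*(-1/5117934) = 4728*(-1/5117934) = -788/852989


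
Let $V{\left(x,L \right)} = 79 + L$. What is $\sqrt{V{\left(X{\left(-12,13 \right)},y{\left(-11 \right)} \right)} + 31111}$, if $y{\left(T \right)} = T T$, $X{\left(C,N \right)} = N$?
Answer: $21 \sqrt{71} \approx 176.95$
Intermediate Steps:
$y{\left(T \right)} = T^{2}$
$\sqrt{V{\left(X{\left(-12,13 \right)},y{\left(-11 \right)} \right)} + 31111} = \sqrt{\left(79 + \left(-11\right)^{2}\right) + 31111} = \sqrt{\left(79 + 121\right) + 31111} = \sqrt{200 + 31111} = \sqrt{31311} = 21 \sqrt{71}$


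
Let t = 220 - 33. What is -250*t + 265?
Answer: -46485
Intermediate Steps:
t = 187
-250*t + 265 = -250*187 + 265 = -46750 + 265 = -46485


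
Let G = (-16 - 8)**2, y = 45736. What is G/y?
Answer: 72/5717 ≈ 0.012594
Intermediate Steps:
G = 576 (G = (-24)**2 = 576)
G/y = 576/45736 = 576*(1/45736) = 72/5717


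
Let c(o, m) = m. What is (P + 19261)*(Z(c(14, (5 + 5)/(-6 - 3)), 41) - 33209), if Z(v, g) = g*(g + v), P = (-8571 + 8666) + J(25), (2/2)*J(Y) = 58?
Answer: -5516721068/9 ≈ -6.1297e+8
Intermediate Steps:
J(Y) = 58
P = 153 (P = (-8571 + 8666) + 58 = 95 + 58 = 153)
(P + 19261)*(Z(c(14, (5 + 5)/(-6 - 3)), 41) - 33209) = (153 + 19261)*(41*(41 + (5 + 5)/(-6 - 3)) - 33209) = 19414*(41*(41 + 10/(-9)) - 33209) = 19414*(41*(41 + 10*(-⅑)) - 33209) = 19414*(41*(41 - 10/9) - 33209) = 19414*(41*(359/9) - 33209) = 19414*(14719/9 - 33209) = 19414*(-284162/9) = -5516721068/9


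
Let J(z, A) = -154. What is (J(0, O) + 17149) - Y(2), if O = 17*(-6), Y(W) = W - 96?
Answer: 17089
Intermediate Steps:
Y(W) = -96 + W
O = -102
(J(0, O) + 17149) - Y(2) = (-154 + 17149) - (-96 + 2) = 16995 - 1*(-94) = 16995 + 94 = 17089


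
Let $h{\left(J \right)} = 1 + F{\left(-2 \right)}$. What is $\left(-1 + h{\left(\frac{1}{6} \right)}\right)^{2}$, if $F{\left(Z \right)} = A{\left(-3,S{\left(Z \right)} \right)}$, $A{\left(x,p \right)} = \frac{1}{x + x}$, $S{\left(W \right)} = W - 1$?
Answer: $\frac{1}{36} \approx 0.027778$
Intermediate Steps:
$S{\left(W \right)} = -1 + W$
$A{\left(x,p \right)} = \frac{1}{2 x}$
$F{\left(Z \right)} = - \frac{1}{6}$ ($F{\left(Z \right)} = \frac{1}{2 \left(-3\right)} = \frac{1}{2} \left(- \frac{1}{3}\right) = - \frac{1}{6}$)
$h{\left(J \right)} = \frac{5}{6}$ ($h{\left(J \right)} = 1 - \frac{1}{6} = \frac{5}{6}$)
$\left(-1 + h{\left(\frac{1}{6} \right)}\right)^{2} = \left(-1 + \frac{5}{6}\right)^{2} = \left(- \frac{1}{6}\right)^{2} = \frac{1}{36}$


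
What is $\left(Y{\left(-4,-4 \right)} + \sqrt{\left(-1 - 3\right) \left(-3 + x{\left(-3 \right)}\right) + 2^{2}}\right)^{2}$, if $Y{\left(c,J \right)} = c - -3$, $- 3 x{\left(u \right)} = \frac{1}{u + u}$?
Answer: $\frac{\left(3 - \sqrt{142}\right)^{2}}{9} \approx 8.8335$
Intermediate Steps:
$x{\left(u \right)} = - \frac{1}{6 u}$ ($x{\left(u \right)} = - \frac{1}{3 \left(u + u\right)} = - \frac{1}{3 \cdot 2 u} = - \frac{\frac{1}{2} \frac{1}{u}}{3} = - \frac{1}{6 u}$)
$Y{\left(c,J \right)} = 3 + c$ ($Y{\left(c,J \right)} = c + 3 = 3 + c$)
$\left(Y{\left(-4,-4 \right)} + \sqrt{\left(-1 - 3\right) \left(-3 + x{\left(-3 \right)}\right) + 2^{2}}\right)^{2} = \left(\left(3 - 4\right) + \sqrt{\left(-1 - 3\right) \left(-3 - \frac{1}{6 \left(-3\right)}\right) + 2^{2}}\right)^{2} = \left(-1 + \sqrt{- 4 \left(-3 - - \frac{1}{18}\right) + 4}\right)^{2} = \left(-1 + \sqrt{- 4 \left(-3 + \frac{1}{18}\right) + 4}\right)^{2} = \left(-1 + \sqrt{\left(-4\right) \left(- \frac{53}{18}\right) + 4}\right)^{2} = \left(-1 + \sqrt{\frac{106}{9} + 4}\right)^{2} = \left(-1 + \sqrt{\frac{142}{9}}\right)^{2} = \left(-1 + \frac{\sqrt{142}}{3}\right)^{2}$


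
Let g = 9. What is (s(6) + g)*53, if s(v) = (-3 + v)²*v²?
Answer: 17649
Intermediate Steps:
s(v) = v²*(-3 + v)²
(s(6) + g)*53 = (6²*(-3 + 6)² + 9)*53 = (36*3² + 9)*53 = (36*9 + 9)*53 = (324 + 9)*53 = 333*53 = 17649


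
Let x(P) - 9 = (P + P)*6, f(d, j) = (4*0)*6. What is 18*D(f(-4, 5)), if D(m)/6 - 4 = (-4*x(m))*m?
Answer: 432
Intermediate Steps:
f(d, j) = 0 (f(d, j) = 0*6 = 0)
x(P) = 9 + 12*P (x(P) = 9 + (P + P)*6 = 9 + (2*P)*6 = 9 + 12*P)
D(m) = 24 + 6*m*(-36 - 48*m) (D(m) = 24 + 6*((-4*(9 + 12*m))*m) = 24 + 6*((-36 - 48*m)*m) = 24 + 6*(m*(-36 - 48*m)) = 24 + 6*m*(-36 - 48*m))
18*D(f(-4, 5)) = 18*(24 - 288*0² - 216*0) = 18*(24 - 288*0 + 0) = 18*(24 + 0 + 0) = 18*24 = 432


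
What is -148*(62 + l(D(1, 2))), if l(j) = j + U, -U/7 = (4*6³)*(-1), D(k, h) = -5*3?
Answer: -902060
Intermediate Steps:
D(k, h) = -15
U = 6048 (U = -7*4*6³*(-1) = -7*4*216*(-1) = -6048*(-1) = -7*(-864) = 6048)
l(j) = 6048 + j (l(j) = j + 6048 = 6048 + j)
-148*(62 + l(D(1, 2))) = -148*(62 + (6048 - 15)) = -148*(62 + 6033) = -148*6095 = -902060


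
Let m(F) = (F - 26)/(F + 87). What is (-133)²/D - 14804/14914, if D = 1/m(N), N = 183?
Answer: 20707380521/2013390 ≈ 10285.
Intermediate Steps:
m(F) = (-26 + F)/(87 + F)
D = 270/157 (D = 1/((-26 + 183)/(87 + 183)) = 1/(157/270) = 270/157 ≈ 1.7197)
(-133)²/D - 14804/14914 = (-133)²/(270/157) - 14804/14914 = 17689*(157/270) - 14804*1/14914 = 2777173/270 - 7402/7457 = 20707380521/2013390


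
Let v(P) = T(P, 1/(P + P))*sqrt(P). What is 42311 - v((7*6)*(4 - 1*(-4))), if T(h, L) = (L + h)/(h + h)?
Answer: 42311 - 225793*sqrt(21)/112896 ≈ 42302.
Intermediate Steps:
T(h, L) = (L + h)/(2*h) (T(h, L) = (L + h)/((2*h)) = (L + h)*(1/(2*h)) = (L + h)/(2*h))
v(P) = (P + 1/(2*P))/(2*sqrt(P)) (v(P) = ((1/(P + P) + P)/(2*P))*sqrt(P) = ((1/(2*P) + P)/(2*P))*sqrt(P) = ((P + 1/(2*P))/(2*P))*sqrt(P) = (P + 1/(2*P))/(2*sqrt(P)))
42311 - v((7*6)*(4 - 1*(-4))) = 42311 - (1 + 2*((7*6)*(4 - 1*(-4)))**2)/(4*((7*6)*(4 - 1*(-4)))**(3/2)) = 42311 - (1 + 2*(42*(4 + 4))**2)/(4*(42*(4 + 4))**(3/2)) = 42311 - (1 + 2*(42*8)**2)/(4*(42*8)**(3/2)) = 42311 - (1 + 2*336**2)/(4*336**(3/2)) = 42311 - sqrt(21)/28224*(1 + 2*112896)/4 = 42311 - sqrt(21)/28224*(1 + 225792)/4 = 42311 - sqrt(21)/28224*225793/4 = 42311 - 225793*sqrt(21)/112896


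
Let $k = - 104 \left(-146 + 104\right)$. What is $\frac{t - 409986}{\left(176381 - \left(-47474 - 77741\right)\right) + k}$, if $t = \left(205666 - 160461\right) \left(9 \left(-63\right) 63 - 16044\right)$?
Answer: $- \frac{780148937}{101988} \approx -7649.4$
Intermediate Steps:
$k = 4368$ ($k = \left(-104\right) \left(-42\right) = 4368$)
$t = -2340036825$ ($t = 45205 \left(\left(-567\right) 63 - 16044\right) = 45205 \left(-35721 - 16044\right) = 45205 \left(-51765\right) = -2340036825$)
$\frac{t - 409986}{\left(176381 - \left(-47474 - 77741\right)\right) + k} = \frac{-2340036825 - 409986}{\left(176381 - \left(-47474 - 77741\right)\right) + 4368} = - \frac{2340446811}{\left(176381 - -125215\right) + 4368} = - \frac{2340446811}{\left(176381 + 125215\right) + 4368} = - \frac{2340446811}{301596 + 4368} = - \frac{2340446811}{305964} = \left(-2340446811\right) \frac{1}{305964} = - \frac{780148937}{101988}$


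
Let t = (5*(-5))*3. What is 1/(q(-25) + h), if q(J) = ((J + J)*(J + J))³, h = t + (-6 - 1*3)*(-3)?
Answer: 1/15624999952 ≈ 6.4000e-11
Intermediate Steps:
t = -75 (t = -25*3 = -75)
h = -48 (h = -75 + (-6 - 1*3)*(-3) = -75 + (-6 - 3)*(-3) = -75 - 9*(-3) = -75 + 27 = -48)
q(J) = 64*J⁶ (q(J) = ((2*J)*(2*J))³ = (4*J²)³ = 64*J⁶)
1/(q(-25) + h) = 1/(64*(-25)⁶ - 48) = 1/(64*244140625 - 48) = 1/(15625000000 - 48) = 1/15624999952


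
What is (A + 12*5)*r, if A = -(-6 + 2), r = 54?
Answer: 3456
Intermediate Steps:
A = 4 (A = -1*(-4) = 4)
(A + 12*5)*r = (4 + 12*5)*54 = (4 + 60)*54 = 64*54 = 3456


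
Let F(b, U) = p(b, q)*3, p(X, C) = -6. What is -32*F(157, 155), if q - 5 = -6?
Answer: 576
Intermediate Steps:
q = -1 (q = 5 - 6 = -1)
F(b, U) = -18 (F(b, U) = -6*3 = -18)
-32*F(157, 155) = -32*(-18) = 576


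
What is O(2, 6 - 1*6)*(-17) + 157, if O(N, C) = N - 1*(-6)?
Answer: 21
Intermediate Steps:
O(N, C) = 6 + N (O(N, C) = N + 6 = 6 + N)
O(2, 6 - 1*6)*(-17) + 157 = (6 + 2)*(-17) + 157 = 8*(-17) + 157 = -136 + 157 = 21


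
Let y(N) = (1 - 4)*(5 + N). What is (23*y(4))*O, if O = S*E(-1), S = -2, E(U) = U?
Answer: -1242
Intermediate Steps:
y(N) = -15 - 3*N (y(N) = -3*(5 + N) = -15 - 3*N)
O = 2 (O = -2*(-1) = 2)
(23*y(4))*O = (23*(-15 - 3*4))*2 = (23*(-15 - 12))*2 = (23*(-27))*2 = -621*2 = -1242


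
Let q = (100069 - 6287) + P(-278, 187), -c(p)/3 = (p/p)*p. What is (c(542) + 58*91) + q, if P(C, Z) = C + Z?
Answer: 97343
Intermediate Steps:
c(p) = -3*p (c(p) = -3*p/p*p = -3*p)
q = 93691 (q = (100069 - 6287) + (-278 + 187) = 93782 - 91 = 93691)
(c(542) + 58*91) + q = (-3*542 + 58*91) + 93691 = (-1626 + 5278) + 93691 = 3652 + 93691 = 97343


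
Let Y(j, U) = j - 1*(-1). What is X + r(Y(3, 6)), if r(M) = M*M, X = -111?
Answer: -95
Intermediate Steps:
Y(j, U) = 1 + j (Y(j, U) = j + 1 = 1 + j)
r(M) = M²
X + r(Y(3, 6)) = -111 + (1 + 3)² = -111 + 4² = -111 + 16 = -95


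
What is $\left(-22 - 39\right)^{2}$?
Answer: $3721$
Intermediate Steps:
$\left(-22 - 39\right)^{2} = \left(-61\right)^{2} = 3721$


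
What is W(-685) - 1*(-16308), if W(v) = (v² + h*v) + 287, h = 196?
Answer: 351560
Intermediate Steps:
W(v) = 287 + v² + 196*v (W(v) = (v² + 196*v) + 287 = 287 + v² + 196*v)
W(-685) - 1*(-16308) = (287 + (-685)² + 196*(-685)) - 1*(-16308) = (287 + 469225 - 134260) + 16308 = 335252 + 16308 = 351560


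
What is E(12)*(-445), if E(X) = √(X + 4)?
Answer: -1780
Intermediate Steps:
E(X) = √(4 + X)
E(12)*(-445) = √(4 + 12)*(-445) = √16*(-445) = 4*(-445) = -1780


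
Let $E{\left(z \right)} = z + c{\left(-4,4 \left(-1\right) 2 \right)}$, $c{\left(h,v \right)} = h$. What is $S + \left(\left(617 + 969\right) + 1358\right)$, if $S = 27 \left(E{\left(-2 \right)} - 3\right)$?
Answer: $2701$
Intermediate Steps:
$E{\left(z \right)} = -4 + z$ ($E{\left(z \right)} = z - 4 = -4 + z$)
$S = -243$ ($S = 27 \left(\left(-4 - 2\right) - 3\right) = 27 \left(-6 - 3\right) = 27 \left(-9\right) = -243$)
$S + \left(\left(617 + 969\right) + 1358\right) = -243 + \left(\left(617 + 969\right) + 1358\right) = -243 + \left(1586 + 1358\right) = -243 + 2944 = 2701$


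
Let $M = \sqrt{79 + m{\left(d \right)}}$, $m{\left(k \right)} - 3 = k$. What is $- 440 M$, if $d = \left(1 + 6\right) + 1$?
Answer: $- 1320 \sqrt{10} \approx -4174.2$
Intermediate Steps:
$d = 8$ ($d = 7 + 1 = 8$)
$m{\left(k \right)} = 3 + k$
$M = 3 \sqrt{10}$ ($M = \sqrt{79 + \left(3 + 8\right)} = \sqrt{79 + 11} = \sqrt{90} = 3 \sqrt{10} \approx 9.4868$)
$- 440 M = - 440 \cdot 3 \sqrt{10} = - 1320 \sqrt{10}$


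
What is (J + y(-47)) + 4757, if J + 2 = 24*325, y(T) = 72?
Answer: 12627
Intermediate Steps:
J = 7798 (J = -2 + 24*325 = -2 + 7800 = 7798)
(J + y(-47)) + 4757 = (7798 + 72) + 4757 = 7870 + 4757 = 12627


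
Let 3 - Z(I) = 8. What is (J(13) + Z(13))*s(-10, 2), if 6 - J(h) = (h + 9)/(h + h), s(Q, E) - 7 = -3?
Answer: 8/13 ≈ 0.61539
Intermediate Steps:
s(Q, E) = 4 (s(Q, E) = 7 - 3 = 4)
Z(I) = -5 (Z(I) = 3 - 1*8 = 3 - 8 = -5)
J(h) = 6 - (9 + h)/(2*h) (J(h) = 6 - (h + 9)/(h + h) = 6 - (9 + h)/(2*h))
(J(13) + Z(13))*s(-10, 2) = ((1/2)*(-9 + 11*13)/13 - 5)*4 = ((1/2)*(1/13)*(-9 + 143) - 5)*4 = ((1/2)*(1/13)*134 - 5)*4 = (67/13 - 5)*4 = (2/13)*4 = 8/13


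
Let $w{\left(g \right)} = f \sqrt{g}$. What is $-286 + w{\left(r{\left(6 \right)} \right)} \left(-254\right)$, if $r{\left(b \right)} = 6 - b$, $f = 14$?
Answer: $-286$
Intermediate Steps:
$w{\left(g \right)} = 14 \sqrt{g}$
$-286 + w{\left(r{\left(6 \right)} \right)} \left(-254\right) = -286 + 14 \sqrt{6 - 6} \left(-254\right) = -286 + 14 \sqrt{0} \left(-254\right) = -286 + 14 \cdot 0 \left(-254\right) = -286 + 0 \left(-254\right) = -286 + 0 = -286$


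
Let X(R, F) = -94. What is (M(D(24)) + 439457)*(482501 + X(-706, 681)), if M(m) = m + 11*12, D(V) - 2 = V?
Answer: 212073353305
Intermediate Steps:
D(V) = 2 + V
M(m) = 132 + m (M(m) = m + 132 = 132 + m)
(M(D(24)) + 439457)*(482501 + X(-706, 681)) = ((132 + (2 + 24)) + 439457)*(482501 - 94) = ((132 + 26) + 439457)*482407 = (158 + 439457)*482407 = 439615*482407 = 212073353305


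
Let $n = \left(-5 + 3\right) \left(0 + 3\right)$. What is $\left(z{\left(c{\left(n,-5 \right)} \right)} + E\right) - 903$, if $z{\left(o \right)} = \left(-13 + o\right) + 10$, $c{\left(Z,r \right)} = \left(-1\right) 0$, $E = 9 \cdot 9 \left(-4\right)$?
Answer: $-1230$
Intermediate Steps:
$n = -6$ ($n = \left(-2\right) 3 = -6$)
$E = -324$ ($E = 81 \left(-4\right) = -324$)
$c{\left(Z,r \right)} = 0$
$z{\left(o \right)} = -3 + o$
$\left(z{\left(c{\left(n,-5 \right)} \right)} + E\right) - 903 = \left(\left(-3 + 0\right) - 324\right) - 903 = \left(-3 - 324\right) - 903 = -327 - 903 = -1230$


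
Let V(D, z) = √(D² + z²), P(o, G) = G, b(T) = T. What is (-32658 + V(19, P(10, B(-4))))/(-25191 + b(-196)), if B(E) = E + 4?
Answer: 32639/25387 ≈ 1.2857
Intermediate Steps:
B(E) = 4 + E
(-32658 + V(19, P(10, B(-4))))/(-25191 + b(-196)) = (-32658 + √(19² + (4 - 4)²))/(-25191 - 196) = (-32658 + √(361 + 0²))/(-25387) = (-32658 + √(361 + 0))*(-1/25387) = (-32658 + √361)*(-1/25387) = (-32658 + 19)*(-1/25387) = -32639*(-1/25387) = 32639/25387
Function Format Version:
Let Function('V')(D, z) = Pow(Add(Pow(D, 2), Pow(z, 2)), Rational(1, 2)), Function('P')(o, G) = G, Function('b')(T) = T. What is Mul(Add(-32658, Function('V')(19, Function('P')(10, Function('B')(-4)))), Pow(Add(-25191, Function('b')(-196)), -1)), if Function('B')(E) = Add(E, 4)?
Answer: Rational(32639, 25387) ≈ 1.2857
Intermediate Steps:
Function('B')(E) = Add(4, E)
Mul(Add(-32658, Function('V')(19, Function('P')(10, Function('B')(-4)))), Pow(Add(-25191, Function('b')(-196)), -1)) = Mul(Add(-32658, Pow(Add(Pow(19, 2), Pow(Add(4, -4), 2)), Rational(1, 2))), Pow(Add(-25191, -196), -1)) = Mul(Add(-32658, Pow(Add(361, Pow(0, 2)), Rational(1, 2))), Pow(-25387, -1)) = Mul(Add(-32658, Pow(Add(361, 0), Rational(1, 2))), Rational(-1, 25387)) = Mul(Add(-32658, Pow(361, Rational(1, 2))), Rational(-1, 25387)) = Mul(Add(-32658, 19), Rational(-1, 25387)) = Mul(-32639, Rational(-1, 25387)) = Rational(32639, 25387)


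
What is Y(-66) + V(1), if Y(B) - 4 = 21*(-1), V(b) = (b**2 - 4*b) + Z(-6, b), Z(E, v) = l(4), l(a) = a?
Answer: -16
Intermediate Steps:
Z(E, v) = 4
V(b) = 4 + b**2 - 4*b (V(b) = (b**2 - 4*b) + 4 = 4 + b**2 - 4*b)
Y(B) = -17 (Y(B) = 4 + 21*(-1) = 4 - 21 = -17)
Y(-66) + V(1) = -17 + (4 + 1**2 - 4*1) = -17 + (4 + 1 - 4) = -17 + 1 = -16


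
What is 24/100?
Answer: 6/25 ≈ 0.24000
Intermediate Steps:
24/100 = 24*(1/100) = 6/25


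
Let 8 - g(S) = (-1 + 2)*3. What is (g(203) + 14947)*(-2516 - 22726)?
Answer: -377418384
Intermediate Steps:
g(S) = 5 (g(S) = 8 - (-1 + 2)*3 = 8 - 3 = 5)
(g(203) + 14947)*(-2516 - 22726) = (5 + 14947)*(-2516 - 22726) = 14952*(-25242) = -377418384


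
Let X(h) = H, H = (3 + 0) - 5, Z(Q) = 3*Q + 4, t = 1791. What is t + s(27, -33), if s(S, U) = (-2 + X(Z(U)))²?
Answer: 1807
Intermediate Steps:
Z(Q) = 4 + 3*Q
H = -2 (H = 3 - 5 = -2)
X(h) = -2
s(S, U) = 16 (s(S, U) = (-2 - 2)² = (-4)² = 16)
t + s(27, -33) = 1791 + 16 = 1807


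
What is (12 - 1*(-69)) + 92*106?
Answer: 9833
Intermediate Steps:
(12 - 1*(-69)) + 92*106 = (12 + 69) + 9752 = 81 + 9752 = 9833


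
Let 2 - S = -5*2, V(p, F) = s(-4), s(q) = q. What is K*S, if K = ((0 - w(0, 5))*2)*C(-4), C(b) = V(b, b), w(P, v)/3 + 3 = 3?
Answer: 0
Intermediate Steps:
w(P, v) = 0 (w(P, v) = -9 + 3*3 = -9 + 9 = 0)
V(p, F) = -4
C(b) = -4
S = 12 (S = 2 - (-5)*2 = 2 - 1*(-10) = 2 + 10 = 12)
K = 0 (K = ((0 - 1*0)*2)*(-4) = ((0 + 0)*2)*(-4) = (0*2)*(-4) = 0*(-4) = 0)
K*S = 0*12 = 0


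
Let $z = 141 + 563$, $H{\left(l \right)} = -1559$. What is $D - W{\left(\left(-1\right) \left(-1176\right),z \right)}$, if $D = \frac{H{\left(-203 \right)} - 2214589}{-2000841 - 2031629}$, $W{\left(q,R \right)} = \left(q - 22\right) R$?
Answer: $- \frac{1638020465686}{2016235} \approx -8.1242 \cdot 10^{5}$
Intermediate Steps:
$z = 704$
$W{\left(q,R \right)} = R \left(-22 + q\right)$ ($W{\left(q,R \right)} = \left(-22 + q\right) R = R \left(-22 + q\right)$)
$D = \frac{1108074}{2016235}$ ($D = \frac{-1559 - 2214589}{-2000841 - 2031629} = - \frac{2216148}{-4032470} = \left(-2216148\right) \left(- \frac{1}{4032470}\right) = \frac{1108074}{2016235} \approx 0.54958$)
$D - W{\left(\left(-1\right) \left(-1176\right),z \right)} = \frac{1108074}{2016235} - 704 \left(-22 - -1176\right) = \frac{1108074}{2016235} - 704 \left(-22 + 1176\right) = \frac{1108074}{2016235} - 704 \cdot 1154 = \frac{1108074}{2016235} - 812416 = - \frac{1638020465686}{2016235}$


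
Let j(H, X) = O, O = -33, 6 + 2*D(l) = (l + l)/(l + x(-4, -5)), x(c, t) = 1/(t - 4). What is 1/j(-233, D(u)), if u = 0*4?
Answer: -1/33 ≈ -0.030303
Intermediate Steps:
u = 0
x(c, t) = 1/(-4 + t)
D(l) = -3 + l/(-⅑ + l) (D(l) = -3 + ((l + l)/(l + 1/(-4 - 5)))/2 = -3 + ((2*l)/(l + 1/(-9)))/2 = -3 + ((2*l)/(l - ⅑))/2 = -3 + ((2*l)/(-⅑ + l))/2 = -3 + (2*l/(-⅑ + l))/2 = -3 + l/(-⅑ + l))
j(H, X) = -33
1/j(-233, D(u)) = 1/(-33) = -1/33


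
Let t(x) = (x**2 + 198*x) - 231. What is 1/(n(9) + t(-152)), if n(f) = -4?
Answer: -1/7227 ≈ -0.00013837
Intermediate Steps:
t(x) = -231 + x**2 + 198*x
1/(n(9) + t(-152)) = 1/(-4 + (-231 + (-152)**2 + 198*(-152))) = 1/(-4 + (-231 + 23104 - 30096)) = 1/(-4 - 7223) = 1/(-7227) = -1/7227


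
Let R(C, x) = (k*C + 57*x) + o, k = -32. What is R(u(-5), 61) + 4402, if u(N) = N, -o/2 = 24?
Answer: 7991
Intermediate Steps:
o = -48 (o = -2*24 = -48)
R(C, x) = -48 - 32*C + 57*x (R(C, x) = (-32*C + 57*x) - 48 = -48 - 32*C + 57*x)
R(u(-5), 61) + 4402 = (-48 - 32*(-5) + 57*61) + 4402 = (-48 + 160 + 3477) + 4402 = 3589 + 4402 = 7991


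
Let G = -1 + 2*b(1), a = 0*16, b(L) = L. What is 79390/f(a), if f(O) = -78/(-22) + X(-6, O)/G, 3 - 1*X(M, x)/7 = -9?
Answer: 873290/963 ≈ 906.84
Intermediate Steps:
a = 0
X(M, x) = 84 (X(M, x) = 21 - 7*(-9) = 21 + 63 = 84)
G = 1 (G = -1 + 2*1 = -1 + 2 = 1)
f(O) = 963/11 (f(O) = -78/(-22) + 84/1 = -78*(-1/22) + 84*1 = 39/11 + 84 = 963/11)
79390/f(a) = 79390/(963/11) = 79390*(11/963) = 873290/963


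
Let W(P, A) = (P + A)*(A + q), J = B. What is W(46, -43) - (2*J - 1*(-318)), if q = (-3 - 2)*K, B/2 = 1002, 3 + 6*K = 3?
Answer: -4455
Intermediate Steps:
K = 0 (K = -1/2 + (1/6)*3 = -1/2 + 1/2 = 0)
B = 2004 (B = 2*1002 = 2004)
J = 2004
q = 0 (q = (-3 - 2)*0 = -5*0 = 0)
W(P, A) = A*(A + P) (W(P, A) = (P + A)*(A + 0) = (A + P)*A = A*(A + P))
W(46, -43) - (2*J - 1*(-318)) = -43*(-43 + 46) - (2*2004 - 1*(-318)) = -43*3 - (4008 + 318) = -129 - 1*4326 = -129 - 4326 = -4455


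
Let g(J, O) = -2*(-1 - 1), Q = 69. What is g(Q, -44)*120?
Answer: 480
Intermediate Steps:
g(J, O) = 4 (g(J, O) = -2*(-2) = 4)
g(Q, -44)*120 = 4*120 = 480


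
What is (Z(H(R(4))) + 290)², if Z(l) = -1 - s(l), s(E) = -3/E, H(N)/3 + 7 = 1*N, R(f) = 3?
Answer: 1334025/16 ≈ 83377.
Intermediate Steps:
H(N) = -21 + 3*N (H(N) = -21 + 3*(1*N) = -21 + 3*N)
Z(l) = -1 + 3/l (Z(l) = -1 - (-3)/l = -1 + 3/l)
(Z(H(R(4))) + 290)² = ((3 - (-21 + 3*3))/(-21 + 3*3) + 290)² = ((3 - (-21 + 9))/(-21 + 9) + 290)² = ((3 - 1*(-12))/(-12) + 290)² = (-(3 + 12)/12 + 290)² = (-1/12*15 + 290)² = (-5/4 + 290)² = (1155/4)² = 1334025/16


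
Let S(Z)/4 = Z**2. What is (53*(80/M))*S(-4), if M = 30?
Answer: 27136/3 ≈ 9045.3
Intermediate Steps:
S(Z) = 4*Z**2
(53*(80/M))*S(-4) = (53*(80/30))*(4*(-4)**2) = (53*(80*(1/30)))*(4*16) = (53*(8/3))*64 = (424/3)*64 = 27136/3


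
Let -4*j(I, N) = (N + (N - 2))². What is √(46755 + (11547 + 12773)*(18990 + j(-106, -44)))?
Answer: 3*√45848395 ≈ 20313.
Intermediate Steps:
j(I, N) = -(-2 + 2*N)²/4 (j(I, N) = -(N + (N - 2))²/4 = -(N + (-2 + N))²/4 = -(-2 + 2*N)²/4)
√(46755 + (11547 + 12773)*(18990 + j(-106, -44))) = √(46755 + (11547 + 12773)*(18990 - (-1 - 44)²)) = √(46755 + 24320*(18990 - 1*(-45)²)) = √(46755 + 24320*(18990 - 1*2025)) = √(46755 + 24320*(18990 - 2025)) = √(46755 + 24320*16965) = √(46755 + 412588800) = √412635555 = 3*√45848395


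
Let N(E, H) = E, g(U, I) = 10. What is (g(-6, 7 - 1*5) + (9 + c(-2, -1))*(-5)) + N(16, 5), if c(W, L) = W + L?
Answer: -4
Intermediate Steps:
c(W, L) = L + W
(g(-6, 7 - 1*5) + (9 + c(-2, -1))*(-5)) + N(16, 5) = (10 + (9 + (-1 - 2))*(-5)) + 16 = (10 + (9 - 3)*(-5)) + 16 = (10 + 6*(-5)) + 16 = (10 - 30) + 16 = -20 + 16 = -4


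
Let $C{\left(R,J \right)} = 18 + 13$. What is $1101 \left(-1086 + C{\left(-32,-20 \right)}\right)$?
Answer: $-1161555$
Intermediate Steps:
$C{\left(R,J \right)} = 31$
$1101 \left(-1086 + C{\left(-32,-20 \right)}\right) = 1101 \left(-1086 + 31\right) = 1101 \left(-1055\right) = -1161555$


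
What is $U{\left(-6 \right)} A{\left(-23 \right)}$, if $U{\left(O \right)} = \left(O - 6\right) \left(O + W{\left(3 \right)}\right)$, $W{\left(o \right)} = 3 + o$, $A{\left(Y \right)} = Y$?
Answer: $0$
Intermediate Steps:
$U{\left(O \right)} = \left(-6 + O\right) \left(6 + O\right)$ ($U{\left(O \right)} = \left(O - 6\right) \left(O + \left(3 + 3\right)\right) = \left(-6 + O\right) \left(O + 6\right) = \left(-6 + O\right) \left(6 + O\right)$)
$U{\left(-6 \right)} A{\left(-23 \right)} = \left(-36 + \left(-6\right)^{2}\right) \left(-23\right) = \left(-36 + 36\right) \left(-23\right) = 0 \left(-23\right) = 0$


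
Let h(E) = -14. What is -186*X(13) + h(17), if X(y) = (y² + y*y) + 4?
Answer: -63626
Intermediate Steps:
X(y) = 4 + 2*y² (X(y) = (y² + y²) + 4 = 2*y² + 4 = 4 + 2*y²)
-186*X(13) + h(17) = -186*(4 + 2*13²) - 14 = -186*(4 + 2*169) - 14 = -186*(4 + 338) - 14 = -186*342 - 14 = -63612 - 14 = -63626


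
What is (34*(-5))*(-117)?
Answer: 19890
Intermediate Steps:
(34*(-5))*(-117) = -170*(-117) = 19890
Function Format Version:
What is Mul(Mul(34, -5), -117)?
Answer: 19890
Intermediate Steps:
Mul(Mul(34, -5), -117) = Mul(-170, -117) = 19890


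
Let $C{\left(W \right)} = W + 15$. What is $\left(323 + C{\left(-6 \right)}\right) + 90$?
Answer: $422$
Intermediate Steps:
$C{\left(W \right)} = 15 + W$
$\left(323 + C{\left(-6 \right)}\right) + 90 = \left(323 + \left(15 - 6\right)\right) + 90 = \left(323 + 9\right) + 90 = 332 + 90 = 422$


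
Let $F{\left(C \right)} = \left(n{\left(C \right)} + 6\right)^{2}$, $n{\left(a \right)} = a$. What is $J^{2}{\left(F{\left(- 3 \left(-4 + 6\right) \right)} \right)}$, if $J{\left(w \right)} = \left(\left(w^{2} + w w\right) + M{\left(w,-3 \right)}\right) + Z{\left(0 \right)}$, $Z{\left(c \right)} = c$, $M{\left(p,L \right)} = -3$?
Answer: $9$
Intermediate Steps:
$F{\left(C \right)} = \left(6 + C\right)^{2}$ ($F{\left(C \right)} = \left(C + 6\right)^{2} = \left(6 + C\right)^{2}$)
$J{\left(w \right)} = -3 + 2 w^{2}$ ($J{\left(w \right)} = \left(\left(w^{2} + w w\right) - 3\right) + 0 = \left(\left(w^{2} + w^{2}\right) - 3\right) + 0 = \left(2 w^{2} - 3\right) + 0 = \left(-3 + 2 w^{2}\right) + 0 = -3 + 2 w^{2}$)
$J^{2}{\left(F{\left(- 3 \left(-4 + 6\right) \right)} \right)} = \left(-3 + 2 \left(\left(6 - 3 \left(-4 + 6\right)\right)^{2}\right)^{2}\right)^{2} = \left(-3 + 2 \left(\left(6 - 6\right)^{2}\right)^{2}\right)^{2} = \left(-3 + 2 \left(0^{2}\right)^{2}\right)^{2} = \left(-3 + 2 \cdot 0^{2}\right)^{2} = \left(-3 + 2 \cdot 0\right)^{2} = \left(-3 + 0\right)^{2} = \left(-3\right)^{2} = 9$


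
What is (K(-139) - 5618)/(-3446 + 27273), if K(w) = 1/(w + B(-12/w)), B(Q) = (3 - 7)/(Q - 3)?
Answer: -313142107/1328093153 ≈ -0.23578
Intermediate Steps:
B(Q) = -4/(-3 + Q)
K(w) = 1/(w - 4/(-3 - 12/w))
(K(-139) - 5618)/(-3446 + 27273) = (3*(4 - 139)/(-139*(16 + 3*(-139))) - 5618)/(-3446 + 27273) = (3*(-1/139)*(-135)/(16 - 417) - 5618)/23827 = (3*(-1/139)*(-135)/(-401) - 5618)*(1/23827) = (3*(-1/139)*(-1/401)*(-135) - 5618)*(1/23827) = (-405/55739 - 5618)*(1/23827) = -313142107/55739*1/23827 = -313142107/1328093153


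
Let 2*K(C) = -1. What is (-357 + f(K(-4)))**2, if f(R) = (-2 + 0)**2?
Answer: 124609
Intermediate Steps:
K(C) = -1/2 (K(C) = (1/2)*(-1) = -1/2)
f(R) = 4 (f(R) = (-2)**2 = 4)
(-357 + f(K(-4)))**2 = (-357 + 4)**2 = (-353)**2 = 124609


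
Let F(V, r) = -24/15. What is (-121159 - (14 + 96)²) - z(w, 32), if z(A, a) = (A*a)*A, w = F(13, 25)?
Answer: -3333523/25 ≈ -1.3334e+5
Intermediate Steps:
F(V, r) = -8/5 (F(V, r) = -24*1/15 = -8/5)
w = -8/5 ≈ -1.6000
z(A, a) = a*A²
(-121159 - (14 + 96)²) - z(w, 32) = (-121159 - (14 + 96)²) - 32*(-8/5)² = (-121159 - 1*110²) - 32*64/25 = (-121159 - 1*12100) - 1*2048/25 = (-121159 - 12100) - 2048/25 = -133259 - 2048/25 = -3333523/25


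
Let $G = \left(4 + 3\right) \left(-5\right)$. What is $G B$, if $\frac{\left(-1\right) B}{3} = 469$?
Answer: $49245$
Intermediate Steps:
$B = -1407$ ($B = \left(-3\right) 469 = -1407$)
$G = -35$ ($G = 7 \left(-5\right) = -35$)
$G B = \left(-35\right) \left(-1407\right) = 49245$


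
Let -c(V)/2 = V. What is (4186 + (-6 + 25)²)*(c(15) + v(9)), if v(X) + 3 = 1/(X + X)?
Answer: -2696371/18 ≈ -1.4980e+5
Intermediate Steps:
v(X) = -3 + 1/(2*X) (v(X) = -3 + 1/(X + X) = -3 + 1/(2*X))
c(V) = -2*V
(4186 + (-6 + 25)²)*(c(15) + v(9)) = (4186 + (-6 + 25)²)*(-2*15 + (-3 + (½)/9)) = (4186 + 19²)*(-30 + (-3 + (½)*(⅑))) = (4186 + 361)*(-30 + (-3 + 1/18)) = 4547*(-30 - 53/18) = 4547*(-593/18) = -2696371/18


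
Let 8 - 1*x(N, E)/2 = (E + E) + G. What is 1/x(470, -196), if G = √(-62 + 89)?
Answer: 200/159973 + 3*√3/319946 ≈ 0.0012665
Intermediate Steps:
G = 3*√3 (G = √27 = 3*√3 ≈ 5.1962)
x(N, E) = 16 - 6*√3 - 4*E (x(N, E) = 16 - 2*((E + E) + 3*√3) = 16 - 2*(2*E + 3*√3) = 16 + (-6*√3 - 4*E) = 16 - 6*√3 - 4*E)
1/x(470, -196) = 1/(16 - 6*√3 - 4*(-196)) = 1/(16 - 6*√3 + 784) = 1/(800 - 6*√3)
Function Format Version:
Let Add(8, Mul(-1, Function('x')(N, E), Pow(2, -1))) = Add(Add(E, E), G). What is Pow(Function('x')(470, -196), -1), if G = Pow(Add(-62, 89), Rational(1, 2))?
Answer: Add(Rational(200, 159973), Mul(Rational(3, 319946), Pow(3, Rational(1, 2)))) ≈ 0.0012665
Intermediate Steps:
G = Mul(3, Pow(3, Rational(1, 2))) (G = Pow(27, Rational(1, 2)) = Mul(3, Pow(3, Rational(1, 2))) ≈ 5.1962)
Function('x')(N, E) = Add(16, Mul(-6, Pow(3, Rational(1, 2))), Mul(-4, E)) (Function('x')(N, E) = Add(16, Mul(-2, Add(Add(E, E), Mul(3, Pow(3, Rational(1, 2)))))) = Add(16, Mul(-2, Add(Mul(2, E), Mul(3, Pow(3, Rational(1, 2)))))) = Add(16, Add(Mul(-6, Pow(3, Rational(1, 2))), Mul(-4, E))) = Add(16, Mul(-6, Pow(3, Rational(1, 2))), Mul(-4, E)))
Pow(Function('x')(470, -196), -1) = Pow(Add(16, Mul(-6, Pow(3, Rational(1, 2))), Mul(-4, -196)), -1) = Pow(Add(16, Mul(-6, Pow(3, Rational(1, 2))), 784), -1) = Pow(Add(800, Mul(-6, Pow(3, Rational(1, 2)))), -1)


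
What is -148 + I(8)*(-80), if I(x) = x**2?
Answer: -5268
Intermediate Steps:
-148 + I(8)*(-80) = -148 + 8**2*(-80) = -148 + 64*(-80) = -148 - 5120 = -5268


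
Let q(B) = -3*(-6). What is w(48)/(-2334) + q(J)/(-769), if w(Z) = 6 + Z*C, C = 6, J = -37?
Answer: -44683/299141 ≈ -0.14937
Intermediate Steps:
q(B) = 18
w(Z) = 6 + 6*Z (w(Z) = 6 + Z*6 = 6 + 6*Z)
w(48)/(-2334) + q(J)/(-769) = (6 + 6*48)/(-2334) + 18/(-769) = (6 + 288)*(-1/2334) + 18*(-1/769) = 294*(-1/2334) - 18/769 = -49/389 - 18/769 = -44683/299141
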